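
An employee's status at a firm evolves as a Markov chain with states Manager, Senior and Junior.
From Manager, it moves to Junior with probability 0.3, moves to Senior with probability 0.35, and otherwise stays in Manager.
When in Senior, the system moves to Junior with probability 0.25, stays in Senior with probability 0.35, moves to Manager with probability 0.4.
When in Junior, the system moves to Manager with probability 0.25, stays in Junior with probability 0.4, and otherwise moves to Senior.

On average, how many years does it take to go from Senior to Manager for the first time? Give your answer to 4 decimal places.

2.8099

Let t(s) be the expected number of years to first reach Manager from state s, with t(Manager) = 0. Conditioning on the first year:
t(Senior) = 1 + 0.35·t(Senior) + 0.25·t(Junior)
t(Junior) = 1 + 0.35·t(Senior) + 0.4·t(Junior)
Solving: t(Senior) = 2.8099, t(Junior) = 3.3058.
Expected years from Senior to Manager: 2.8099.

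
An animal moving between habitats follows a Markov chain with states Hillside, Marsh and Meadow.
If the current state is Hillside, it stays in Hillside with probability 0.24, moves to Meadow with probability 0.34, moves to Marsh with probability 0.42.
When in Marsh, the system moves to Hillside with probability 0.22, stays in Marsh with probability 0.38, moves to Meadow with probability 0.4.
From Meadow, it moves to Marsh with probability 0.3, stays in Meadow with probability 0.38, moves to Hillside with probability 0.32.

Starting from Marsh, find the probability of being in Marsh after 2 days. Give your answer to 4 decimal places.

0.3568

Sum over the intermediate state after 1 day:
P = P(Marsh→Hillside)·P(Hillside→Marsh) + P(Marsh→Marsh)·P(Marsh→Marsh) + P(Marsh→Meadow)·P(Meadow→Marsh)
  = 0.22×0.42 + 0.38×0.38 + 0.4×0.3
  = 0.0924 + 0.1444 + 0.1200 = 0.3568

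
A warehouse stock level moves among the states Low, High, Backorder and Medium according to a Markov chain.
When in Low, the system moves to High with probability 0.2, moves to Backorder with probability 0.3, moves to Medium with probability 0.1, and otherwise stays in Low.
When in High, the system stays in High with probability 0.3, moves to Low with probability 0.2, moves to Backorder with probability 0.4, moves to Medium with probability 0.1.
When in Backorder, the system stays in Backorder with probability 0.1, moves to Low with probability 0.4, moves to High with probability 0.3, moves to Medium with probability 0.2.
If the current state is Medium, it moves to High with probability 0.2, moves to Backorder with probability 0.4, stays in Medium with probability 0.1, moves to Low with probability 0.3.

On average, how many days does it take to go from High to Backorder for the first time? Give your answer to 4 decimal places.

Let t(s) be the expected number of days to first reach Backorder from state s, with t(Backorder) = 0. Conditioning on the first day:
t(Low) = 1 + 0.4·t(Low) + 0.2·t(High) + 0.1·t(Medium)
t(High) = 1 + 0.2·t(Low) + 0.3·t(High) + 0.1·t(Medium)
t(Medium) = 1 + 0.3·t(Low) + 0.2·t(High) + 0.1·t(Medium)
Solving: t(Low) = 3.0100, t(High) = 2.6756, t(Medium) = 2.7090.
Expected days from High to Backorder: 2.6756.

2.6756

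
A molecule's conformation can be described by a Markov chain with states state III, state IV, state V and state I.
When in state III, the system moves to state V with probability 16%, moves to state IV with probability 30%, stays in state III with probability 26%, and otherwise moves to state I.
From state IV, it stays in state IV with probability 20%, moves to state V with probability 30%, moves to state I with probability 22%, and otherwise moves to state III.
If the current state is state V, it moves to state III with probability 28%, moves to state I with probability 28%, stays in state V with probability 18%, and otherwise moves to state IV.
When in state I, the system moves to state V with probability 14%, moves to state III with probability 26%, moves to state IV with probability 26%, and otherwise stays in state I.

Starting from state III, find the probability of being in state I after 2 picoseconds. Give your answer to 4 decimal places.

0.2788

Propagate the distribution vector 2 picoseconds from state III.
After 0 picoseconds: (1.0000, 0.0000, 0.0000, 0.0000)
After 1 picosecond: (0.2600, 0.3000, 0.1600, 0.2800)
After 2 picoseconds: (0.2692, 0.2524, 0.1996, 0.2788)
P(in state I after 2 picoseconds) = 0.2788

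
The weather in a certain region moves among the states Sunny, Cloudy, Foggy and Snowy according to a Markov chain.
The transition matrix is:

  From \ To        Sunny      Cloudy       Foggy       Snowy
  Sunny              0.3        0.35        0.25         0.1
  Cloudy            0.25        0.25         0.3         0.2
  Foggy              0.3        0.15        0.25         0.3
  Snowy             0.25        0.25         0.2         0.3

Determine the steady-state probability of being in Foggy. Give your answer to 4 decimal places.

0.2517

Let the stationary distribution be π with π = πP and π_1 + π_2 + π_3 + π_4 = 1.
π_1 = 0.3·π_1 + 0.25·π_2 + 0.3·π_3 + 0.25·π_4
π_2 = 0.35·π_1 + 0.25·π_2 + 0.15·π_3 + 0.25·π_4
π_3 = 0.25·π_1 + 0.3·π_2 + 0.25·π_3 + 0.2·π_4
Solving with the normalization constraint gives π = (0.2764, 0.2525, 0.2517, 0.2195).
So the stationary probability of Foggy is 0.2517.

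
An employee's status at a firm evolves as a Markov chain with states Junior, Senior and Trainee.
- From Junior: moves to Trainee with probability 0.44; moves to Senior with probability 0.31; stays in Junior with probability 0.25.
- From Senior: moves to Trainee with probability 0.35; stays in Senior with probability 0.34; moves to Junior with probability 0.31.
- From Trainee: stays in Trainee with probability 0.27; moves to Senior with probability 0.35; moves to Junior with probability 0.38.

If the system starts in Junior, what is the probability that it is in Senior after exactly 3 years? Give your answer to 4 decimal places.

Propagate the distribution vector 3 years from Junior.
After 0 years: (1.0000, 0.0000, 0.0000)
After 1 year: (0.2500, 0.3100, 0.4400)
After 2 years: (0.3258, 0.3369, 0.3373)
After 3 years: (0.3141, 0.3336, 0.3523)
P(in Senior after 3 years) = 0.3336

0.3336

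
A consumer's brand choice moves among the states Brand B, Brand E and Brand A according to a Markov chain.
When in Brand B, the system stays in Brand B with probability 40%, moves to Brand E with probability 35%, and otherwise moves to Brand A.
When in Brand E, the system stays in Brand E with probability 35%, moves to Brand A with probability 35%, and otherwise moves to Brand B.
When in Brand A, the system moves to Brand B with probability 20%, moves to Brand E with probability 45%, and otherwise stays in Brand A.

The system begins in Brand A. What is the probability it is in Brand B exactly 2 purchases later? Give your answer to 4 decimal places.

Sum over the intermediate state after 1 purchase:
P = P(Brand A→Brand B)·P(Brand B→Brand B) + P(Brand A→Brand E)·P(Brand E→Brand B) + P(Brand A→Brand A)·P(Brand A→Brand B)
  = 0.2×0.4 + 0.45×0.3 + 0.35×0.2
  = 0.0800 + 0.1350 + 0.0700 = 0.2850

0.2850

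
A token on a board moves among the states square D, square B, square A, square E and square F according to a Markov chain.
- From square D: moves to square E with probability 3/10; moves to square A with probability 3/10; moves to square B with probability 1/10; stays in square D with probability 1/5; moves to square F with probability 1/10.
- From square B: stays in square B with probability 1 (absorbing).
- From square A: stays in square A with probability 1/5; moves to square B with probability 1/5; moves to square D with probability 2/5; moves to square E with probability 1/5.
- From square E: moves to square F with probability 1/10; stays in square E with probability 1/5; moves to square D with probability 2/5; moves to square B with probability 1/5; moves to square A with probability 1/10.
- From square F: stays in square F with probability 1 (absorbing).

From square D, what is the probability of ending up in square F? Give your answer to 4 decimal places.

0.3433

Let h(s) be the probability of absorption at square F starting from transient state s. Then h(square F) = 1 and h(square B) = 0. By first-step analysis:
h(square D) = 0.2·h(square D) + 0.1·0 + 0.3·h(square A) + 0.3·h(square E) + 0.1·1
h(square A) = 0.4·h(square D) + 0.2·0 + 0.2·h(square A) + 0.2·h(square E)
h(square E) = 0.4·h(square D) + 0.2·0 + 0.1·h(square A) + 0.2·h(square E) + 0.1·1
Solving: h(square D) = 0.3433, h(square A) = 0.2537, h(square E) = 0.3284.
Starting from square D, the probability is 0.3433.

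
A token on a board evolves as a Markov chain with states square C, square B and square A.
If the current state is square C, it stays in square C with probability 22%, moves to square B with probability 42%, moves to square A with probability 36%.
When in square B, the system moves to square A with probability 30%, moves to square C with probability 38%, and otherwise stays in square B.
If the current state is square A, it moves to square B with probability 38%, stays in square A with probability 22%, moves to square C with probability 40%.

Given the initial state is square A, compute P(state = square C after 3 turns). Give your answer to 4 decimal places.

0.3349

Propagate the distribution vector 3 turns from square A.
After 0 turns: (0.0000, 0.0000, 1.0000)
After 1 turn: (0.4000, 0.3800, 0.2200)
After 2 turns: (0.3204, 0.3732, 0.3064)
After 3 turns: (0.3349, 0.3704, 0.2947)
P(in square C after 3 turns) = 0.3349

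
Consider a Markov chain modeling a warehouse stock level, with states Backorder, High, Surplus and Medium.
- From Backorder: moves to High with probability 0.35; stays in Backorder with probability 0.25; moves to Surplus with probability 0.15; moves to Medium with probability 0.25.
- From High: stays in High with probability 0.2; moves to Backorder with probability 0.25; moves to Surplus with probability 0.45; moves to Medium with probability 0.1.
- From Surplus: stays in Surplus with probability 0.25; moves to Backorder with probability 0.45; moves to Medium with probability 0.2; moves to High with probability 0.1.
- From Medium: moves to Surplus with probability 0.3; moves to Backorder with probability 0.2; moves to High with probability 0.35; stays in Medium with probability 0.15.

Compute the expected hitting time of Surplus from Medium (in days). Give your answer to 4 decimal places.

3.2085

Let t(s) be the expected number of days to first reach Surplus from state s, with t(Surplus) = 0. Conditioning on the first day:
t(Backorder) = 1 + 0.25·t(Backorder) + 0.35·t(High) + 0.25·t(Medium)
t(High) = 1 + 0.25·t(Backorder) + 0.2·t(High) + 0.1·t(Medium)
t(Medium) = 1 + 0.2·t(Backorder) + 0.35·t(High) + 0.15·t(Medium)
Solving: t(Backorder) = 3.7151, t(High) = 2.8120, t(Medium) = 3.2085.
Expected days from Medium to Surplus: 3.2085.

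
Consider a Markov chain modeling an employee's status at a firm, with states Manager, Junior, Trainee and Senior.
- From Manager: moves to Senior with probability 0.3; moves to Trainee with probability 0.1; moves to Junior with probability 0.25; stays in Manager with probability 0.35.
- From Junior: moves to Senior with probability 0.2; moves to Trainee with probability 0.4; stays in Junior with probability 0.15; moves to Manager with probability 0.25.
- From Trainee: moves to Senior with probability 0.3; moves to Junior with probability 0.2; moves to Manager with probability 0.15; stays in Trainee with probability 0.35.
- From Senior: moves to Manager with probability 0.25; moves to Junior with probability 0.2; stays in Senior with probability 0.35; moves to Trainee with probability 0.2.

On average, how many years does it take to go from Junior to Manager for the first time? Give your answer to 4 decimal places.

4.6057

Let t(s) be the expected number of years to first reach Manager from state s, with t(Manager) = 0. Conditioning on the first year:
t(Junior) = 1 + 0.15·t(Junior) + 0.4·t(Trainee) + 0.2·t(Senior)
t(Trainee) = 1 + 0.2·t(Junior) + 0.35·t(Trainee) + 0.3·t(Senior)
t(Senior) = 1 + 0.2·t(Junior) + 0.2·t(Trainee) + 0.35·t(Senior)
Solving: t(Junior) = 4.6057, t(Trainee) = 5.0347, t(Senior) = 4.5047.
Expected years from Junior to Manager: 4.6057.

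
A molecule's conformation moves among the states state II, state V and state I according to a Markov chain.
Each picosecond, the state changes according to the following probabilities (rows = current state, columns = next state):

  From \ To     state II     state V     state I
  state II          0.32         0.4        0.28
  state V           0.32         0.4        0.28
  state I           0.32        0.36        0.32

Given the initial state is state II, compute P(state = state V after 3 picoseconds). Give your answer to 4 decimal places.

0.3884

Propagate the distribution vector 3 picoseconds from state II.
After 0 picoseconds: (1.0000, 0.0000, 0.0000)
After 1 picosecond: (0.3200, 0.4000, 0.2800)
After 2 picoseconds: (0.3200, 0.3888, 0.2912)
After 3 picoseconds: (0.3200, 0.3884, 0.2916)
P(in state V after 3 picoseconds) = 0.3884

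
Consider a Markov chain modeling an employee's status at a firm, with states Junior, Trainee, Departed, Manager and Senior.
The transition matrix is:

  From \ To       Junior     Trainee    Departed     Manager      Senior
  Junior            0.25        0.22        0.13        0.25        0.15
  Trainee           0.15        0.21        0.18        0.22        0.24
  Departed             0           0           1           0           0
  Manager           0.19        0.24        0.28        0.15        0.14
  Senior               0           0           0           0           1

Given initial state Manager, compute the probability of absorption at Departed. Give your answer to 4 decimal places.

Let h(s) be the probability of absorption at Departed starting from transient state s. Then h(Departed) = 1 and h(Senior) = 0. By first-step analysis:
h(Junior) = 0.25·h(Junior) + 0.22·h(Trainee) + 0.13·1 + 0.25·h(Manager) + 0.15·0
h(Trainee) = 0.15·h(Junior) + 0.21·h(Trainee) + 0.18·1 + 0.22·h(Manager) + 0.24·0
h(Manager) = 0.19·h(Junior) + 0.24·h(Trainee) + 0.28·1 + 0.15·h(Manager) + 0.14·0
Solving: h(Junior) = 0.5095, h(Trainee) = 0.4863, h(Manager) = 0.5806.
Starting from Manager, the probability is 0.5806.

0.5806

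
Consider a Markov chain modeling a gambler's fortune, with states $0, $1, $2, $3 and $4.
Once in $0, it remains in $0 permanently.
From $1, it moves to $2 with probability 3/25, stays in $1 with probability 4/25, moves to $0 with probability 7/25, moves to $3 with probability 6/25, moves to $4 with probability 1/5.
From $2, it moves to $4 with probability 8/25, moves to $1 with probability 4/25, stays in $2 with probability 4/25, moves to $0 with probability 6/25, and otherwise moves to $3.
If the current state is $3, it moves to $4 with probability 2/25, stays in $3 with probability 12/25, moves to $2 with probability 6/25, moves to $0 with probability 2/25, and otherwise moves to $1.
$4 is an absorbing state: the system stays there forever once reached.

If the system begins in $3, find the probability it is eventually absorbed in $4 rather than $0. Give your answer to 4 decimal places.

0.5103

Let h(s) be the probability of absorption at $4 starting from transient state s. Then h($4) = 1 and h($0) = 0. By first-step analysis:
h($1) = 0.28·0 + 0.16·h($1) + 0.12·h($2) + 0.24·h($3) + 0.2·1
h($2) = 0.24·0 + 0.16·h($1) + 0.16·h($2) + 0.12·h($3) + 0.32·1
h($3) = 0.08·0 + 0.12·h($1) + 0.24·h($2) + 0.48·h($3) + 0.08·1
Solving: h($1) = 0.4613, h($2) = 0.5417, h($3) = 0.5103.
Starting from $3, the probability is 0.5103.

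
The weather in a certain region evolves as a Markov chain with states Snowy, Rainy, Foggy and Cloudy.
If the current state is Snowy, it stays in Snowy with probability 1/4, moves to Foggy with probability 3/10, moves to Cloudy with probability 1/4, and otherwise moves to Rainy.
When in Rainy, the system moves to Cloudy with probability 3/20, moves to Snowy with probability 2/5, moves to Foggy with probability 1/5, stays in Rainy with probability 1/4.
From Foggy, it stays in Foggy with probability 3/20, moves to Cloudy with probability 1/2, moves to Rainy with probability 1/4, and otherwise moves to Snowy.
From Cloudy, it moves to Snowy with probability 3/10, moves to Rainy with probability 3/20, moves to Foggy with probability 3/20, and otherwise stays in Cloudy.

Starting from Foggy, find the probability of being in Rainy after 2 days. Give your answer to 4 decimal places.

0.1950

Propagate the distribution vector 2 days from Foggy.
After 0 days: (0.0000, 0.0000, 1.0000, 0.0000)
After 1 day: (0.1000, 0.2500, 0.1500, 0.5000)
After 2 days: (0.2900, 0.1950, 0.1775, 0.3375)
P(in Rainy after 2 days) = 0.1950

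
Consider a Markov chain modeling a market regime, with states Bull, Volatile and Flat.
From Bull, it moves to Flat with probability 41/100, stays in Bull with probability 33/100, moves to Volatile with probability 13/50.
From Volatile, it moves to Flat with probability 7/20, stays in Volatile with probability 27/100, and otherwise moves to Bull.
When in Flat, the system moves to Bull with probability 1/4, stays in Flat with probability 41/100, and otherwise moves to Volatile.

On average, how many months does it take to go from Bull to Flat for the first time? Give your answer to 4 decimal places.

Let t(s) be the expected number of months to first reach Flat from state s, with t(Flat) = 0. Conditioning on the first month:
t(Bull) = 1 + 0.33·t(Bull) + 0.26·t(Volatile)
t(Volatile) = 1 + 0.38·t(Bull) + 0.27·t(Volatile)
Solving: t(Bull) = 2.5365, t(Volatile) = 2.6902.
Expected months from Bull to Flat: 2.5365.

2.5365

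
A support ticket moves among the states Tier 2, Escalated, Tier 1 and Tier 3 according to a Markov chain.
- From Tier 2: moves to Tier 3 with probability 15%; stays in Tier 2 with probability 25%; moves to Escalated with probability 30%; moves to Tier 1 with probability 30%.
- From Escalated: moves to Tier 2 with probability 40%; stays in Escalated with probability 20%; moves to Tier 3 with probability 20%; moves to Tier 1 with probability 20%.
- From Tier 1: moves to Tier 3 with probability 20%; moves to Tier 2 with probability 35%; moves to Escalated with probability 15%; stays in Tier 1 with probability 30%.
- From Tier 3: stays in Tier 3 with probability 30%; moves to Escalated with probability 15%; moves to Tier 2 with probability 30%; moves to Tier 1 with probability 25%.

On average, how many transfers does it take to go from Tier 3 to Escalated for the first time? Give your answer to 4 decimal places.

Let t(s) be the expected number of transfers to first reach Escalated from state s, with t(Escalated) = 0. Conditioning on the first transfer:
t(Tier 2) = 1 + 0.25·t(Tier 2) + 0.3·t(Tier 1) + 0.15·t(Tier 3)
t(Tier 1) = 1 + 0.35·t(Tier 2) + 0.3·t(Tier 1) + 0.2·t(Tier 3)
t(Tier 3) = 1 + 0.3·t(Tier 2) + 0.25·t(Tier 1) + 0.3·t(Tier 3)
Solving: t(Tier 2) = 4.3972, t(Tier 1) = 5.0935, t(Tier 3) = 5.1322.
Expected transfers from Tier 3 to Escalated: 5.1322.

5.1322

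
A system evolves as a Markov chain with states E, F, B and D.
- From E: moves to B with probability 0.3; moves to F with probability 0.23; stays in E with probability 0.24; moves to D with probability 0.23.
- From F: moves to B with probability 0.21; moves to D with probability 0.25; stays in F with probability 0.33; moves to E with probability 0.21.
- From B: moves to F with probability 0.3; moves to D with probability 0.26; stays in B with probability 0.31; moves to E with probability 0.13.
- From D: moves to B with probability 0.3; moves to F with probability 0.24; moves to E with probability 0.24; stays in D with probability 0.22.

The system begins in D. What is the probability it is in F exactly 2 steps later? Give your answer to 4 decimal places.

Propagate the distribution vector 2 steps from D.
After 0 steps: (0.0000, 0.0000, 0.0000, 1.0000)
After 1 step: (0.2400, 0.2400, 0.3000, 0.2200)
After 2 steps: (0.1998, 0.2772, 0.2814, 0.2416)
P(in F after 2 steps) = 0.2772

0.2772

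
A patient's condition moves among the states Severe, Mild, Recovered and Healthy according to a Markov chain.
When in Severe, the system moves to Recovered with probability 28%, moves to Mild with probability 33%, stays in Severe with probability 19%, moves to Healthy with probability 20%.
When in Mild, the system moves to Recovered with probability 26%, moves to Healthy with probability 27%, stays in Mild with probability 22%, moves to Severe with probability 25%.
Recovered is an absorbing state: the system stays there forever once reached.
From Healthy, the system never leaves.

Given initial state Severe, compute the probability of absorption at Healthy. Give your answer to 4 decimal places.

0.4462

Let h(s) be the probability of absorption at Healthy starting from transient state s. Then h(Healthy) = 1 and h(Recovered) = 0. By first-step analysis:
h(Severe) = 0.19·h(Severe) + 0.33·h(Mild) + 0.28·0 + 0.2·1
h(Mild) = 0.25·h(Severe) + 0.22·h(Mild) + 0.26·0 + 0.27·1
Solving: h(Severe) = 0.4462, h(Mild) = 0.4892.
Starting from Severe, the probability is 0.4462.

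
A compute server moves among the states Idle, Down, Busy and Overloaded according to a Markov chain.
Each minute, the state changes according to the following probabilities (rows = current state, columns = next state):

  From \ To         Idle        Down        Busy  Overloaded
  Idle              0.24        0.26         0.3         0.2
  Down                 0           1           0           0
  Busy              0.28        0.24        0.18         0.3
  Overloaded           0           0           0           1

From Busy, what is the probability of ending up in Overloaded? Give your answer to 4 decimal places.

0.5267

Let h(s) be the probability of absorption at Overloaded starting from transient state s. Then h(Overloaded) = 1 and h(Down) = 0. By first-step analysis:
h(Idle) = 0.24·h(Idle) + 0.26·0 + 0.3·h(Busy) + 0.2·1
h(Busy) = 0.28·h(Idle) + 0.24·0 + 0.18·h(Busy) + 0.3·1
Solving: h(Idle) = 0.4711, h(Busy) = 0.5267.
Starting from Busy, the probability is 0.5267.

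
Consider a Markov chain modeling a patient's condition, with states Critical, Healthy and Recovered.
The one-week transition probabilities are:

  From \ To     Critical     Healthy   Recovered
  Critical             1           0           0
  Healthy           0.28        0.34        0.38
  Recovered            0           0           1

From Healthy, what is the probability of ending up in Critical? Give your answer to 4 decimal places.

0.4242

Let h(s) be the probability of absorption at Critical starting from transient state s. Then h(Critical) = 1 and h(Recovered) = 0. By first-step analysis:
h(Healthy) = 0.28·1 + 0.34·h(Healthy) + 0.38·0
Solving: h(Healthy) = 0.4242.
Starting from Healthy, the probability is 0.4242.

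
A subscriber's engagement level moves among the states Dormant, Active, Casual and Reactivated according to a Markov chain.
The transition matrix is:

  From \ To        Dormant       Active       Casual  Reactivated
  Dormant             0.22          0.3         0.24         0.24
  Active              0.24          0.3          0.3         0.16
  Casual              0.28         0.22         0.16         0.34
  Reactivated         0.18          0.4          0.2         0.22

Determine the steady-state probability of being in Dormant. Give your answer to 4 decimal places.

Let the stationary distribution be π with π = πP and π_1 + π_2 + π_3 + π_4 = 1.
π_1 = 0.22·π_1 + 0.24·π_2 + 0.28·π_3 + 0.18·π_4
π_2 = 0.3·π_1 + 0.3·π_2 + 0.22·π_3 + 0.4·π_4
π_3 = 0.24·π_1 + 0.3·π_2 + 0.16·π_3 + 0.2·π_4
Solving with the normalization constraint gives π = (0.2306, 0.3050, 0.2305, 0.2340).
So the stationary probability of Dormant is 0.2306.

0.2306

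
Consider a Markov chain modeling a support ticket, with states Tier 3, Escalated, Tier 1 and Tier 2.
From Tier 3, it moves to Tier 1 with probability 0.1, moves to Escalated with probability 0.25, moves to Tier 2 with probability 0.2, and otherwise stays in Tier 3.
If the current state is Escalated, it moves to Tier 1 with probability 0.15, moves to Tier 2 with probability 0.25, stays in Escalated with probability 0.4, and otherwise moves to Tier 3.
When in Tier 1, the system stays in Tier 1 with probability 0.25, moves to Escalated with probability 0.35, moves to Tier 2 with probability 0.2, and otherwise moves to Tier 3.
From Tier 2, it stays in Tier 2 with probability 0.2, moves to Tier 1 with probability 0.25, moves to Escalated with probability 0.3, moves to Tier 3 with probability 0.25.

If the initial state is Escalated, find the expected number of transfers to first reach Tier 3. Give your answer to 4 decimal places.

4.7293

Let t(s) be the expected number of transfers to first reach Tier 3 from state s, with t(Tier 3) = 0. Conditioning on the first transfer:
t(Escalated) = 1 + 0.4·t(Escalated) + 0.15·t(Tier 1) + 0.25·t(Tier 2)
t(Tier 1) = 1 + 0.35·t(Escalated) + 0.25·t(Tier 1) + 0.2·t(Tier 2)
t(Tier 2) = 1 + 0.3·t(Escalated) + 0.25·t(Tier 1) + 0.2·t(Tier 2)
Solving: t(Escalated) = 4.7293, t(Tier 1) = 4.7418, t(Tier 2) = 4.5053.
Expected transfers from Escalated to Tier 3: 4.7293.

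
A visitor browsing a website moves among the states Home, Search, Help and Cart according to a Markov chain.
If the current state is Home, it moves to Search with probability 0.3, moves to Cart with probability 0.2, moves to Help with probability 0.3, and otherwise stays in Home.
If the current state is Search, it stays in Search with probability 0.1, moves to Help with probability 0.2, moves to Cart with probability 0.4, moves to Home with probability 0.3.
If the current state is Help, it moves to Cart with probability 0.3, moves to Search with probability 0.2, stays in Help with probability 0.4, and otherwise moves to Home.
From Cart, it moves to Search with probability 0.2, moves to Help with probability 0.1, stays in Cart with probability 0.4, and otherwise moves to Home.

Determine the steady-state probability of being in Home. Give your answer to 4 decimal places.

Let the stationary distribution be π with π = πP and π_1 + π_2 + π_3 + π_4 = 1.
π_1 = 0.2·π_1 + 0.3·π_2 + 0.1·π_3 + 0.3·π_4
π_2 = 0.3·π_1 + 0.1·π_2 + 0.2·π_3 + 0.2·π_4
π_3 = 0.3·π_1 + 0.2·π_2 + 0.4·π_3 + 0.1·π_4
Solving with the normalization constraint gives π = (0.2296, 0.2027, 0.2374, 0.3303).
So the stationary probability of Home is 0.2296.

0.2296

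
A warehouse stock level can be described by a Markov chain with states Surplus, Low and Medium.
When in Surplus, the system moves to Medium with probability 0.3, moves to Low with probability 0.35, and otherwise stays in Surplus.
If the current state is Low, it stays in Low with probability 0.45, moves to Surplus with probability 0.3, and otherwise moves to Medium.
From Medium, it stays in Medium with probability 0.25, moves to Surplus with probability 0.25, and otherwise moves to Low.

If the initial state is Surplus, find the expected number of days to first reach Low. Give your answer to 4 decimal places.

2.5455

Let t(s) be the expected number of days to first reach Low from state s, with t(Low) = 0. Conditioning on the first day:
t(Surplus) = 1 + 0.35·t(Surplus) + 0.3·t(Medium)
t(Medium) = 1 + 0.25·t(Surplus) + 0.25·t(Medium)
Solving: t(Surplus) = 2.5455, t(Medium) = 2.1818.
Expected days from Surplus to Low: 2.5455.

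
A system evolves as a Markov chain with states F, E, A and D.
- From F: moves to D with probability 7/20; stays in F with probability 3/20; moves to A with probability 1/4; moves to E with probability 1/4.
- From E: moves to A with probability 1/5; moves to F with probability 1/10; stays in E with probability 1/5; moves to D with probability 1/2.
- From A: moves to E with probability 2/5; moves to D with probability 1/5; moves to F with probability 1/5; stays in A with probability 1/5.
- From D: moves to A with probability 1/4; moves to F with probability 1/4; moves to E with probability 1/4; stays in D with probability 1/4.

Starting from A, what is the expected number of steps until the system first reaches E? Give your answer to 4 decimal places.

3.0000

Let t(s) be the expected number of steps to first reach E from state s, with t(E) = 0. Conditioning on the first step:
t(F) = 1 + 0.15·t(F) + 0.25·t(A) + 0.35·t(D)
t(A) = 1 + 0.2·t(F) + 0.2·t(A) + 0.2·t(D)
t(D) = 1 + 0.25·t(F) + 0.25·t(A) + 0.25·t(D)
Solving: t(F) = 3.5000, t(A) = 3.0000, t(D) = 3.5000.
Expected steps from A to E: 3.0000.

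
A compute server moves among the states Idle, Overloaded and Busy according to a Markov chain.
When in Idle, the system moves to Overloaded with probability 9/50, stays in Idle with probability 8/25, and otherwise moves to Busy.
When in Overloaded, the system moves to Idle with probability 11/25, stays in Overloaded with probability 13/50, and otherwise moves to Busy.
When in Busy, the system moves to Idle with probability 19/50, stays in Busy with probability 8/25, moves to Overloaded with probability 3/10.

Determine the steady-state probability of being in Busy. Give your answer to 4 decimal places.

0.3821

Let the stationary distribution be π with π = πP and π_1 + π_2 + π_3 = 1.
π_1 = 0.32·π_1 + 0.44·π_2 + 0.38·π_3
π_2 = 0.18·π_1 + 0.26·π_2 + 0.3·π_3
Solving with the normalization constraint gives π = (0.3724, 0.2455, 0.3821).
So the stationary probability of Busy is 0.3821.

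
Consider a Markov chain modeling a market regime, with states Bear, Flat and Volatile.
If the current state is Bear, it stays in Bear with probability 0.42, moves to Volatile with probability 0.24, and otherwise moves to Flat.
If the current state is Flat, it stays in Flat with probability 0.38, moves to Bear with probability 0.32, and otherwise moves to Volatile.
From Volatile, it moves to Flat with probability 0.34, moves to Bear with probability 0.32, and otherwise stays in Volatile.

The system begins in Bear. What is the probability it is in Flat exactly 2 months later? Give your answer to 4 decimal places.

Sum over the intermediate state after 1 month:
P = P(Bear→Bear)·P(Bear→Flat) + P(Bear→Flat)·P(Flat→Flat) + P(Bear→Volatile)·P(Volatile→Flat)
  = 0.42×0.34 + 0.34×0.38 + 0.24×0.34
  = 0.1428 + 0.1292 + 0.0816 = 0.3536

0.3536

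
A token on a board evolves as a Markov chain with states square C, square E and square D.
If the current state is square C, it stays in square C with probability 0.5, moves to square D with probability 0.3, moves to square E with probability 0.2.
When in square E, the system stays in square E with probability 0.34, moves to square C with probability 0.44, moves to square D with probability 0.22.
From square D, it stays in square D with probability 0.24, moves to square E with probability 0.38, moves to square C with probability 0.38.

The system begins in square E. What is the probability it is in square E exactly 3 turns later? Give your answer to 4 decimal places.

Propagate the distribution vector 3 turns from square E.
After 0 turns: (0.0000, 1.0000, 0.0000)
After 1 turn: (0.4400, 0.3400, 0.2200)
After 2 turns: (0.4532, 0.2872, 0.2596)
After 3 turns: (0.4516, 0.2869, 0.2614)
P(in square E after 3 turns) = 0.2869

0.2869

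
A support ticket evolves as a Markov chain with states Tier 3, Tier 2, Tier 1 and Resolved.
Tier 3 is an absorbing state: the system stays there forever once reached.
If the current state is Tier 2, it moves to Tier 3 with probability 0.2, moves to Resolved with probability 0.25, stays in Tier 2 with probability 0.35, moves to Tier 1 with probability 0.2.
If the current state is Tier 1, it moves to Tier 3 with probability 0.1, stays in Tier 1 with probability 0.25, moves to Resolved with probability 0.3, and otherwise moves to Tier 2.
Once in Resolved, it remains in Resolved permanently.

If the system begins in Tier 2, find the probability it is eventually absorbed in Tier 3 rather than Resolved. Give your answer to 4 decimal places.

0.4072

Let h(s) be the probability of absorption at Tier 3 starting from transient state s. Then h(Tier 3) = 1 and h(Resolved) = 0. By first-step analysis:
h(Tier 2) = 0.2·1 + 0.35·h(Tier 2) + 0.2·h(Tier 1) + 0.25·0
h(Tier 1) = 0.1·1 + 0.35·h(Tier 2) + 0.25·h(Tier 1) + 0.3·0
Solving: h(Tier 2) = 0.4072, h(Tier 1) = 0.3234.
Starting from Tier 2, the probability is 0.4072.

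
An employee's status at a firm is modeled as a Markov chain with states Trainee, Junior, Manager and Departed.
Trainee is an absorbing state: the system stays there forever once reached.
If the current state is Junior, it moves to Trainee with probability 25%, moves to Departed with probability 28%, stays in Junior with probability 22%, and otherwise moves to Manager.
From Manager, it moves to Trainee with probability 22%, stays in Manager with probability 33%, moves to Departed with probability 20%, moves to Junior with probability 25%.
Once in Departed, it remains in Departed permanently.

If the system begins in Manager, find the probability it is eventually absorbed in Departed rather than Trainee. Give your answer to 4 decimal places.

Let h(s) be the probability of absorption at Departed starting from transient state s. Then h(Departed) = 1 and h(Trainee) = 0. By first-step analysis:
h(Junior) = 0.25·0 + 0.22·h(Junior) + 0.25·h(Manager) + 0.28·1
h(Manager) = 0.22·0 + 0.25·h(Junior) + 0.33·h(Manager) + 0.2·1
Solving: h(Junior) = 0.5164, h(Manager) = 0.4912.
Starting from Manager, the probability is 0.4912.

0.4912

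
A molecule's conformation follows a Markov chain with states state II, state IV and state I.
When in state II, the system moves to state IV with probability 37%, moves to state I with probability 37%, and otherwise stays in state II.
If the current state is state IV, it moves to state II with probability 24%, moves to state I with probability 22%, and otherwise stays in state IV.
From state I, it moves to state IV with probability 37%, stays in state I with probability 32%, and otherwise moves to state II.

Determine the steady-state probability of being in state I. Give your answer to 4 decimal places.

Let the stationary distribution be π with π = πP and π_1 + π_2 + π_3 = 1.
π_1 = 0.26·π_1 + 0.24·π_2 + 0.31·π_3
π_2 = 0.37·π_1 + 0.54·π_2 + 0.37·π_3
Solving with the normalization constraint gives π = (0.2655, 0.4458, 0.2887).
So the stationary probability of state I is 0.2887.

0.2887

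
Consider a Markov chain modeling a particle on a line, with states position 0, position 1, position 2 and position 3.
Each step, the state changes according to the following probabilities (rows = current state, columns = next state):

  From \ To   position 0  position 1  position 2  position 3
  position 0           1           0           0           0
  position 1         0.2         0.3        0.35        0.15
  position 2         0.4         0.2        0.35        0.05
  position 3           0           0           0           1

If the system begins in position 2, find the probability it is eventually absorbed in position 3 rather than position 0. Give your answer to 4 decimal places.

Let h(s) be the probability of absorption at position 3 starting from transient state s. Then h(position 3) = 1 and h(position 0) = 0. By first-step analysis:
h(position 1) = 0.2·0 + 0.3·h(position 1) + 0.35·h(position 2) + 0.15·1
h(position 2) = 0.4·0 + 0.2·h(position 1) + 0.35·h(position 2) + 0.05·1
Solving: h(position 1) = 0.2987, h(position 2) = 0.1688.
Starting from position 2, the probability is 0.1688.

0.1688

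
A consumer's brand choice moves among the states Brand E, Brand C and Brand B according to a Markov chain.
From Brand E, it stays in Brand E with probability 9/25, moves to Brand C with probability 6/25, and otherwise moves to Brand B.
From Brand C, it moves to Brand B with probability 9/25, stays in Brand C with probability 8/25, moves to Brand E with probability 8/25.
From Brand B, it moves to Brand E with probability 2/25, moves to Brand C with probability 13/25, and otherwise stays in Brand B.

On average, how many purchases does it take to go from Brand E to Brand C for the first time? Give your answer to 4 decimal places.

2.8409

Let t(s) be the expected number of purchases to first reach Brand C from state s, with t(Brand C) = 0. Conditioning on the first purchase:
t(Brand E) = 1 + 0.36·t(Brand E) + 0.4·t(Brand B)
t(Brand B) = 1 + 0.08·t(Brand E) + 0.4·t(Brand B)
Solving: t(Brand E) = 2.8409, t(Brand B) = 2.0455.
Expected purchases from Brand E to Brand C: 2.8409.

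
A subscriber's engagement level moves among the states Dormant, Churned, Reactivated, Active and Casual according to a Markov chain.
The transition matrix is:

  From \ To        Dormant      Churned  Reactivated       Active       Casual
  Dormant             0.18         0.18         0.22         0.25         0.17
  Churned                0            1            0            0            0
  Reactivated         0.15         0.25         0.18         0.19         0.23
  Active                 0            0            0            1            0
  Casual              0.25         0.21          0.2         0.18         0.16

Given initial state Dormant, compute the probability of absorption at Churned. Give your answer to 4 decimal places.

0.4707

Let h(s) be the probability of absorption at Churned starting from transient state s. Then h(Churned) = 1 and h(Active) = 0. By first-step analysis:
h(Dormant) = 0.18·h(Dormant) + 0.18·1 + 0.22·h(Reactivated) + 0.25·0 + 0.17·h(Casual)
h(Reactivated) = 0.15·h(Dormant) + 0.25·1 + 0.18·h(Reactivated) + 0.19·0 + 0.23·h(Casual)
h(Casual) = 0.25·h(Dormant) + 0.21·1 + 0.2·h(Reactivated) + 0.18·0 + 0.16·h(Casual)
Solving: h(Dormant) = 0.4707, h(Reactivated) = 0.5362, h(Casual) = 0.5178.
Starting from Dormant, the probability is 0.4707.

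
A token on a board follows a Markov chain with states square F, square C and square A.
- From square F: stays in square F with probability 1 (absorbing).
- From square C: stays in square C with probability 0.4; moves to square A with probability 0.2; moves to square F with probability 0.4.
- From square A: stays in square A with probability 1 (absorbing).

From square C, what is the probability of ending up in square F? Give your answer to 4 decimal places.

0.6667

Let h(s) be the probability of absorption at square F starting from transient state s. Then h(square F) = 1 and h(square A) = 0. By first-step analysis:
h(square C) = 0.4·1 + 0.4·h(square C) + 0.2·0
Solving: h(square C) = 0.6667.
Starting from square C, the probability is 0.6667.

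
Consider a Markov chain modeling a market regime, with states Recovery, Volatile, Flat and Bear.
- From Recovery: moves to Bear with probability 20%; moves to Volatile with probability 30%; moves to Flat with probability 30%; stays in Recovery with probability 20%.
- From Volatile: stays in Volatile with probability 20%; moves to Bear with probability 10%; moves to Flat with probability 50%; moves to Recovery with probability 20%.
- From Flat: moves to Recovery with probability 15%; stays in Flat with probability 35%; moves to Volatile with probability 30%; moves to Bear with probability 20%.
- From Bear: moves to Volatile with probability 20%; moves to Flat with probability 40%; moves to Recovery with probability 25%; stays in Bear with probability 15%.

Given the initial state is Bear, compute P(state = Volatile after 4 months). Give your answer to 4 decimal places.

Propagate the distribution vector 4 months from Bear.
After 0 months: (0.0000, 0.0000, 0.0000, 1.0000)
After 1 month: (0.2500, 0.2000, 0.4000, 0.1500)
After 2 months: (0.1875, 0.2650, 0.3750, 0.1725)
After 3 months: (0.1899, 0.2563, 0.3890, 0.1649)
After 4 months: (0.1888, 0.2579, 0.3872, 0.1661)
P(in Volatile after 4 months) = 0.2579

0.2579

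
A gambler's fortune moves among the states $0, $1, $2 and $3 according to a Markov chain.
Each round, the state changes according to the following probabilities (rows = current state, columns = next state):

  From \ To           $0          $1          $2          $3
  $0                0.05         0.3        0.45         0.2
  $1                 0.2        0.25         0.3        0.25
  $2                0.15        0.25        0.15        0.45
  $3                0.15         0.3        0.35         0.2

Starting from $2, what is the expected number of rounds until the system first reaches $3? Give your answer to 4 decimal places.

Let t(s) be the expected number of rounds to first reach $3 from state s, with t($3) = 0. Conditioning on the first round:
t($0) = 1 + 0.05·t($0) + 0.3·t($1) + 0.45·t($2)
t($1) = 1 + 0.2·t($0) + 0.25·t($1) + 0.3·t($2)
t($2) = 1 + 0.15·t($0) + 0.25·t($1) + 0.15·t($2)
Solving: t($0) = 3.4216, t($1) = 3.3522, t($2) = 2.7662.
Expected rounds from $2 to $3: 2.7662.

2.7662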